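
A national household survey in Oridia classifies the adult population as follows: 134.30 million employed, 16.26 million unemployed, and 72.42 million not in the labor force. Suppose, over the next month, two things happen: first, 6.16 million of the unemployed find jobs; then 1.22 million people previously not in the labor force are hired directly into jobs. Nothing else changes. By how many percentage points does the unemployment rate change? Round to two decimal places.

Initially, labor force = 134.30 + 16.26 = 150.56 million, so u = 16.26/150.56 = 10.80%.
After the first change, unemployed falls and employed rises by 6.16; labor force unchanged → E = 140.46, U = 10.10, labor force = 150.56 million.
After the second change, employed and labor force both rise by 1.22; unemployed unchanged → E = 141.68, U = 10.10, labor force = 151.78 million.
New unemployment rate = 10.10 / 151.78 = 6.65%.
Change = 6.65% − 10.80% = −4.15 percentage points.

The unemployment rate changes by −4.15 percentage points.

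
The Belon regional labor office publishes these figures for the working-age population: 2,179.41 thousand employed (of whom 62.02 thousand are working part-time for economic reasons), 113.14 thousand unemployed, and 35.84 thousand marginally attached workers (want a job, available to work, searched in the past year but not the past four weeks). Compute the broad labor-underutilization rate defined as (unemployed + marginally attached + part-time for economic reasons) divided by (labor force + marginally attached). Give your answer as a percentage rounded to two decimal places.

Broad underutilization rate ≈ 9.06%.

Labor force = 2,179.41 + 113.14 = 2,292.55 thousand.
Numerator = 113.14 + 35.84 + 62.02 = 211.00 thousand.
Denominator = 2,292.55 + 35.84 = 2,328.39 thousand.
Broad rate = 211.00 / 2,328.39 = 9.06%.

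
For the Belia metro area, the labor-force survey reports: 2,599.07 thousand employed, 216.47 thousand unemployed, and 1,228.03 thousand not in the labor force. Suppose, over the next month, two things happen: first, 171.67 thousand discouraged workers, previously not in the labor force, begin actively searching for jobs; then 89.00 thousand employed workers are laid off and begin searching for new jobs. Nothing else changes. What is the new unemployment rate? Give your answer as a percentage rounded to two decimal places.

Initially, labor force = 2,599.07 + 216.47 = 2,815.54 thousand, so u = 216.47/2,815.54 = 7.69%.
After the first change, unemployed and labor force both rise by 171.67 → E = 2,599.07, U = 388.14, labor force = 2,987.21 thousand.
After the second change, employed falls and unemployed rises by 89.00; labor force unchanged → E = 2,510.07, U = 477.14, labor force = 2,987.21 thousand.
New unemployment rate = 477.14 / 2,987.21 = 15.97%.

New unemployment rate ≈ 15.97%.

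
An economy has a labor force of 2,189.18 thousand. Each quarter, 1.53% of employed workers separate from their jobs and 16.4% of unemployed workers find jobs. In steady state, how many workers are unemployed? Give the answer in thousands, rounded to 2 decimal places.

About 186.81 thousand are unemployed in steady state.

Steady-state unemployment rate u* = s/(s+f) = 1.53/(1.53+16.4) = 0.085332.
Unemployed = u* × labor force = 0.085332 × 2,189.18 ≈ 186.81 thousand.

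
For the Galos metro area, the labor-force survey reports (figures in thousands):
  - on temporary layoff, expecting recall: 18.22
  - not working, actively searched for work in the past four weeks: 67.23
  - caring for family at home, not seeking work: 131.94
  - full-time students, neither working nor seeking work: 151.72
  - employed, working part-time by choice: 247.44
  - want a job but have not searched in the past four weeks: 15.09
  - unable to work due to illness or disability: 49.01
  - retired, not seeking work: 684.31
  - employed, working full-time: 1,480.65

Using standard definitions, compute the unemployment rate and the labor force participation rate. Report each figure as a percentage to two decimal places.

Unemployment rate ≈ 4.71%; labor force participation rate ≈ 63.73%.

Employed = 247.44 + 1,480.65 = 1,728.09 thousand.
Unemployed = 18.22 + 67.23 = 85.45 thousand (jobless and actively searching, or on temporary layoff).
Labor force = 1,728.09 + 85.45 = 1,813.54 thousand.
Not in labor force = 131.94 + 151.72 + 15.09 + 49.01 + 684.31 = 1,032.07 thousand (those not working and not actively searching are outside the labor force — including those who want a job but have given up searching).
Civilian working-age population = 1,813.54 + 1,032.07 = 2,845.61 thousand.
Unemployment rate = 85.45 / 1,813.54 = 4.71%.
Labor force participation rate = 1,813.54 / 2,845.61 = 63.73%.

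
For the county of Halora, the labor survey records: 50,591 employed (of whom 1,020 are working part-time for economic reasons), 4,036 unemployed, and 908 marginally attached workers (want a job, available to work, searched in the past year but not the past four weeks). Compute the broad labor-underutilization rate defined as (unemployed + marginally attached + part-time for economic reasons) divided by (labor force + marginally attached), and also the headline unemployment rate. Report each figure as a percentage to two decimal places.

Labor force = 50,591 + 4,036 = 54,627.
Numerator = 4,036 + 908 + 1,020 = 5,964.
Denominator = 54,627 + 908 = 55,535.
Broad rate = 5,964 / 55,535 = 10.74%.
Headline unemployment rate = 4,036 / 54,627 = 7.39%.

Broad underutilization rate ≈ 10.74%; headline unemployment rate ≈ 7.39%.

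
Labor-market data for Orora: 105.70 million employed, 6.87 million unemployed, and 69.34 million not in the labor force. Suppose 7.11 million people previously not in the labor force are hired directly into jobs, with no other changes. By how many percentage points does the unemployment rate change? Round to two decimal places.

The unemployment rate changes by −0.36 percentage points.

Initially, labor force = 105.70 + 6.87 = 112.57 million, so u = 6.87/112.57 = 6.10%.
After the change, employed and labor force both rise by 7.11; unemployed unchanged → E = 112.81, U = 6.87, labor force = 119.68 million.
New unemployment rate = 6.87 / 119.68 = 5.74%.
Change = 5.74% − 6.10% = −0.36 percentage points.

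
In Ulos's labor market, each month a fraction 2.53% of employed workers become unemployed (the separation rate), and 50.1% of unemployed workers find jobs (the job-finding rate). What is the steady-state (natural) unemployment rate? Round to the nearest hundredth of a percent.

At steady state the flows balance: s·E = f·U, so U/(E+U) = s/(s+f).
u* = 2.53 / (2.53 + 50.1) = 2.53 / 52.63 = 4.81%.

Steady-state unemployment rate ≈ 4.81%.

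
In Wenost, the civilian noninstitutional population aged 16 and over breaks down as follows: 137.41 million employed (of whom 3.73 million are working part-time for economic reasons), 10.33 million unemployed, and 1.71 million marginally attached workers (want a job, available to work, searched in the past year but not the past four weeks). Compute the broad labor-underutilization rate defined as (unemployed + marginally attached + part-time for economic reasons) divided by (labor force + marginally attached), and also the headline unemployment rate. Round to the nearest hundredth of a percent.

Broad underutilization rate ≈ 10.55%; headline unemployment rate ≈ 6.99%.

Labor force = 137.41 + 10.33 = 147.74 million.
Numerator = 10.33 + 1.71 + 3.73 = 15.77 million.
Denominator = 147.74 + 1.71 = 149.45 million.
Broad rate = 15.77 / 149.45 = 10.55%.
Headline unemployment rate = 10.33 / 147.74 = 6.99%.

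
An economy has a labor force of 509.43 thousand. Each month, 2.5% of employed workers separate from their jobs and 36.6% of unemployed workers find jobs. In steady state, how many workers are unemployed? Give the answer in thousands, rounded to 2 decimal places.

About 32.57 thousand are unemployed in steady state.

Steady-state unemployment rate u* = s/(s+f) = 2.5/(2.5+36.6) = 0.063939.
Unemployed = u* × labor force = 0.063939 × 509.43 ≈ 32.57 thousand.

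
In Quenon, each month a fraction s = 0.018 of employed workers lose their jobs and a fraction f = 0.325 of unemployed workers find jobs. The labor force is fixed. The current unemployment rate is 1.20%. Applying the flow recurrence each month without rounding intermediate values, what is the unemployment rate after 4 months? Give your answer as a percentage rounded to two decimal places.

Unemployment rate after four months ≈ 4.49%.

With a fixed labor force, u_{t+1} = u_t + s·(1−u_t) − f·u_t = u_t·(1−s−f) + s.
Here 1−s−f = 0.657 and s = 0.018.
u_1 = 0.012000 × 0.657 + 0.018 = 0.025884.
u_2 = 0.025884 × 0.657 + 0.018 = 0.035006.
u_3 = 0.035006 × 0.657 + 0.018 = 0.040999.
u_4 = 0.040999 × 0.657 + 0.018 = 0.044936.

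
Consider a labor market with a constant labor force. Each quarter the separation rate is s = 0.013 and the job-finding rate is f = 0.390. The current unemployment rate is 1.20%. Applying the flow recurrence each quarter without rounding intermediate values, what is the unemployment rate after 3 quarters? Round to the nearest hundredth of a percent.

With a fixed labor force, u_{t+1} = u_t + s·(1−u_t) − f·u_t = u_t·(1−s−f) + s.
Here 1−s−f = 0.597 and s = 0.013.
u_1 = 0.012000 × 0.597 + 0.013 = 0.020164.
u_2 = 0.020164 × 0.597 + 0.013 = 0.025038.
u_3 = 0.025038 × 0.597 + 0.013 = 0.027948.

Unemployment rate after three quarters ≈ 2.79%.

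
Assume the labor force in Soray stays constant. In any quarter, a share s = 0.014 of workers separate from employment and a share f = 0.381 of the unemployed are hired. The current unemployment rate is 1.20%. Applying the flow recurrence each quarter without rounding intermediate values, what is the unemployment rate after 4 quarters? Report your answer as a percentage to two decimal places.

Unemployment rate after four quarters ≈ 3.23%.

With a fixed labor force, u_{t+1} = u_t + s·(1−u_t) − f·u_t = u_t·(1−s−f) + s.
Here 1−s−f = 0.605 and s = 0.014.
u_1 = 0.012000 × 0.605 + 0.014 = 0.021260.
u_2 = 0.021260 × 0.605 + 0.014 = 0.026862.
u_3 = 0.026862 × 0.605 + 0.014 = 0.030252.
u_4 = 0.030252 × 0.605 + 0.014 = 0.032302.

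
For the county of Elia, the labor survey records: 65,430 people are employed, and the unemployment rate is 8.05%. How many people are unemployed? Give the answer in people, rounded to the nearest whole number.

About 5,728 are unemployed.

Let U be the number unemployed. The labor force is E + U, and U/(E+U) = 0.0805.
So U = 0.0805 × 65,430 / (1 − 0.0805) = 5267.11 / 0.9195 ≈ 5,728.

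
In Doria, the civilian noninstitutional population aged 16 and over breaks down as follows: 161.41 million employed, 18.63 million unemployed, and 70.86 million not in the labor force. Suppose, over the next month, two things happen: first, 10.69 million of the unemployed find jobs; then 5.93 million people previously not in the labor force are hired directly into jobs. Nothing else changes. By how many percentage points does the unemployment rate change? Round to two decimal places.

Initially, labor force = 161.41 + 18.63 = 180.04 million, so u = 18.63/180.04 = 10.35%.
After the first change, unemployed falls and employed rises by 10.69; labor force unchanged → E = 172.10, U = 7.94, labor force = 180.04 million.
After the second change, employed and labor force both rise by 5.93; unemployed unchanged → E = 178.03, U = 7.94, labor force = 185.97 million.
New unemployment rate = 7.94 / 185.97 = 4.27%.
Change = 4.27% − 10.35% = −6.08 percentage points.

The unemployment rate changes by −6.08 percentage points.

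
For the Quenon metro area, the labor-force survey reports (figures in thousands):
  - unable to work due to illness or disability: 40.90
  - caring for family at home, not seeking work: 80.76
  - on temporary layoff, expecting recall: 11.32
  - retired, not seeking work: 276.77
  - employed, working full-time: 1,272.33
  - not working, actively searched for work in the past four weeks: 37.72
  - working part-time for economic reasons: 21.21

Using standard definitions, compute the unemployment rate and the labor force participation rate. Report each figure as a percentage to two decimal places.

Unemployment rate ≈ 3.65%; labor force participation rate ≈ 77.12%.

Employed = 1,272.33 + 21.21 = 1,293.54 thousand (anyone who worked, including part-time for economic reasons, counts as employed).
Unemployed = 11.32 + 37.72 = 49.04 thousand (jobless and actively searching, or on temporary layoff).
Labor force = 1,293.54 + 49.04 = 1,342.58 thousand.
Not in labor force = 40.90 + 80.76 + 276.77 = 398.43 thousand (those not working and not actively searching are outside the labor force).
Civilian working-age population = 1,342.58 + 398.43 = 1,741.01 thousand.
Unemployment rate = 49.04 / 1,342.58 = 3.65%.
Labor force participation rate = 1,342.58 / 1,741.01 = 77.12%.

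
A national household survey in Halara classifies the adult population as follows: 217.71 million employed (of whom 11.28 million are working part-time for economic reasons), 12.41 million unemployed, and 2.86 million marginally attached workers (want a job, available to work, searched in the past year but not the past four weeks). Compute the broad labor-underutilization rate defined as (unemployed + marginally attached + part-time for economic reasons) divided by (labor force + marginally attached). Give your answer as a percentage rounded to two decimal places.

Broad underutilization rate ≈ 11.40%.

Labor force = 217.71 + 12.41 = 230.12 million.
Numerator = 12.41 + 2.86 + 11.28 = 26.55 million.
Denominator = 230.12 + 2.86 = 232.98 million.
Broad rate = 26.55 / 232.98 = 11.40%.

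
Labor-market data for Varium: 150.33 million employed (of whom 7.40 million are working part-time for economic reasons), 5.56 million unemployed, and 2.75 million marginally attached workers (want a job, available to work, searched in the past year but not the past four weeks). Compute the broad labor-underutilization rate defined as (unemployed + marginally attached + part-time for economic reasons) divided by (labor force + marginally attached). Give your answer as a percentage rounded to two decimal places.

Broad underutilization rate ≈ 9.90%.

Labor force = 150.33 + 5.56 = 155.89 million.
Numerator = 5.56 + 2.75 + 7.40 = 15.71 million.
Denominator = 155.89 + 2.75 = 158.64 million.
Broad rate = 15.71 / 158.64 = 9.90%.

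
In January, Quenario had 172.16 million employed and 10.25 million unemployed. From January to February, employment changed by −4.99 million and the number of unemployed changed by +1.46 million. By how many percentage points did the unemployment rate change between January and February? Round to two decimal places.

January: labor force = 172.16 + 10.25 = 182.41; u = 10.25/182.41 = 5.62%.
February: labor force = 167.17 + 11.71 = 178.88; u = 11.71/178.88 = 6.55%.
Change = 6.55% − 5.62% = +0.93 pp.

The unemployment rate changed by +0.93 percentage points.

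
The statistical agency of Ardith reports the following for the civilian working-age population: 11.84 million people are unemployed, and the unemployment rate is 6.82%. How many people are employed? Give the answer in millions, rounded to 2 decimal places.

About 161.77 million are employed.

Labor force = U / u = 11.84 / 0.0682 ≈ 173.61 million.
Employed = labor force − unemployed = 173.61 − 11.84 = 161.77 million.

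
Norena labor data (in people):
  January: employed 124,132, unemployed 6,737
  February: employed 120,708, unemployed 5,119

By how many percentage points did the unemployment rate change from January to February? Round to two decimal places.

The unemployment rate changed by −1.08 percentage points.

January: labor force = 124,132 + 6,737 = 130,869; u = 6,737/130,869 = 5.15%.
February: labor force = 120,708 + 5,119 = 125,827; u = 5,119/125,827 = 4.07%.
Change = 4.07% − 5.15% = −1.08 pp.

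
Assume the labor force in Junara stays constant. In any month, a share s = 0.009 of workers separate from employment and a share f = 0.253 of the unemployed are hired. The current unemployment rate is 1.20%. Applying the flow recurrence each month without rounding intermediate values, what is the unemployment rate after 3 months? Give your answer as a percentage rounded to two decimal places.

Unemployment rate after three months ≈ 2.54%.

With a fixed labor force, u_{t+1} = u_t + s·(1−u_t) − f·u_t = u_t·(1−s−f) + s.
Here 1−s−f = 0.738 and s = 0.009.
u_1 = 0.012000 × 0.738 + 0.009 = 0.017856.
u_2 = 0.017856 × 0.738 + 0.009 = 0.022178.
u_3 = 0.022178 × 0.738 + 0.009 = 0.025367.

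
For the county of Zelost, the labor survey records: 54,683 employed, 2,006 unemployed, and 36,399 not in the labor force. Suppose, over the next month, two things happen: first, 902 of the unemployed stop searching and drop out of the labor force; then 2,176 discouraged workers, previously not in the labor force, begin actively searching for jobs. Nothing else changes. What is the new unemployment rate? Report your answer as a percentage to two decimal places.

Initially, labor force = 54,683 + 2,006 = 56,689, so u = 2,006/56,689 = 3.54%.
After the first change, unemployed and labor force both fall by 902 → E = 54,683, U = 1,104, labor force = 55,787.
After the second change, unemployed and labor force both rise by 2,176 → E = 54,683, U = 3,280, labor force = 57,963.
New unemployment rate = 3,280 / 57,963 = 5.66%.

New unemployment rate ≈ 5.66%.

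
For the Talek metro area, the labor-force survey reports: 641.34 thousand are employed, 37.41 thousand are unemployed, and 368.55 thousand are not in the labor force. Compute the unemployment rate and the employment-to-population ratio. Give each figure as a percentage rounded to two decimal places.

Unemployment rate ≈ 5.51%; employment-population ratio ≈ 61.24%.

Labor force = employed + unemployed = 641.34 + 37.41 = 678.75 thousand.
Working-age population = 678.75 + 368.55 = 1,047.30 thousand.
Unemployment rate = 37.41 / 678.75 = 5.51%.
Employment-population ratio = 641.34 / 1,047.30 = 61.24%.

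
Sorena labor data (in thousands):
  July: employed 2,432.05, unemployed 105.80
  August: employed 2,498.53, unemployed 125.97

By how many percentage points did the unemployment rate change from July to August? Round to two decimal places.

July: labor force = 2,432.05 + 105.80 = 2,537.85; u = 105.80/2,537.85 = 4.17%.
August: labor force = 2,498.53 + 125.97 = 2,624.50; u = 125.97/2,624.50 = 4.80%.
Change = 4.80% − 4.17% = +0.63 pp.

The unemployment rate changed by +0.63 percentage points.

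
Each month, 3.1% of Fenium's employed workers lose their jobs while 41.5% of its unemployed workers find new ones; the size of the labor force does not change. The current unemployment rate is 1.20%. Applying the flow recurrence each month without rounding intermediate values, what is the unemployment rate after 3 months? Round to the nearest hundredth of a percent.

Unemployment rate after three months ≈ 5.97%.

With a fixed labor force, u_{t+1} = u_t + s·(1−u_t) − f·u_t = u_t·(1−s−f) + s.
Here 1−s−f = 0.554 and s = 0.031.
u_1 = 0.012000 × 0.554 + 0.031 = 0.037648.
u_2 = 0.037648 × 0.554 + 0.031 = 0.051857.
u_3 = 0.051857 × 0.554 + 0.031 = 0.059729.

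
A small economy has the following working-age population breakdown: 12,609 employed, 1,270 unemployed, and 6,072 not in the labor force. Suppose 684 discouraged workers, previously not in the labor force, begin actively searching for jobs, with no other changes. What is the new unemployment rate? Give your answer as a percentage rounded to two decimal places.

New unemployment rate ≈ 13.42%.

Initially, labor force = 12,609 + 1,270 = 13,879, so u = 1,270/13,879 = 9.15%.
After the change, unemployed and labor force both rise by 684 → E = 12,609, U = 1,954, labor force = 14,563.
New unemployment rate = 1,954 / 14,563 = 13.42%.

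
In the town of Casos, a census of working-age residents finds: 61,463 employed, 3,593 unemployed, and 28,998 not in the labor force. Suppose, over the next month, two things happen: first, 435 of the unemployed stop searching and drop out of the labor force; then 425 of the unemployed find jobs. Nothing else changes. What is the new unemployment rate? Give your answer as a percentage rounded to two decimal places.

Initially, labor force = 61,463 + 3,593 = 65,056, so u = 3,593/65,056 = 5.52%.
After the first change, unemployed and labor force both fall by 435 → E = 61,463, U = 3,158, labor force = 64,621.
After the second change, unemployed falls and employed rises by 425; labor force unchanged → E = 61,888, U = 2,733, labor force = 64,621.
New unemployment rate = 2,733 / 64,621 = 4.23%.

New unemployment rate ≈ 4.23%.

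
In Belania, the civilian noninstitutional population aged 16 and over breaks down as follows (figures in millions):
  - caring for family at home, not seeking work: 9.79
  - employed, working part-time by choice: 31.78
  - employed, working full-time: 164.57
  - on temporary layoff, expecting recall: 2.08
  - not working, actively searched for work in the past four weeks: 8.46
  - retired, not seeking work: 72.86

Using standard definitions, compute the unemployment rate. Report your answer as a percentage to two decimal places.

Employed = 31.78 + 164.57 = 196.35 million.
Unemployed = 2.08 + 8.46 = 10.54 million (jobless and actively searching, or on temporary layoff).
Labor force = 196.35 + 10.54 = 206.89 million.
Unemployment rate = 10.54 / 206.89 = 5.09%.

Unemployment rate ≈ 5.09%.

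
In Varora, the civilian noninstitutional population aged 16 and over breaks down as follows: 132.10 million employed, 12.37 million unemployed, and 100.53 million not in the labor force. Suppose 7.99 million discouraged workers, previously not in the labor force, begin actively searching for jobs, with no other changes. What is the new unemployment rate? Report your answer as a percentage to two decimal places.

Initially, labor force = 132.10 + 12.37 = 144.47 million, so u = 12.37/144.47 = 8.56%.
After the change, unemployed and labor force both rise by 7.99 → E = 132.10, U = 20.36, labor force = 152.46 million.
New unemployment rate = 20.36 / 152.46 = 13.35%.

New unemployment rate ≈ 13.35%.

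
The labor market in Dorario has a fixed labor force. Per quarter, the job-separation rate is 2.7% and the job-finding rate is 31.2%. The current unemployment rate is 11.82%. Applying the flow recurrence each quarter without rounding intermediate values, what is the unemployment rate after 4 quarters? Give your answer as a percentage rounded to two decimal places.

With a fixed labor force, u_{t+1} = u_t + s·(1−u_t) − f·u_t = u_t·(1−s−f) + s.
Here 1−s−f = 0.661 and s = 0.027.
u_1 = 0.118200 × 0.661 + 0.027 = 0.105130.
u_2 = 0.105130 × 0.661 + 0.027 = 0.096491.
u_3 = 0.096491 × 0.661 + 0.027 = 0.090781.
u_4 = 0.090781 × 0.661 + 0.027 = 0.087006.

Unemployment rate after four quarters ≈ 8.70%.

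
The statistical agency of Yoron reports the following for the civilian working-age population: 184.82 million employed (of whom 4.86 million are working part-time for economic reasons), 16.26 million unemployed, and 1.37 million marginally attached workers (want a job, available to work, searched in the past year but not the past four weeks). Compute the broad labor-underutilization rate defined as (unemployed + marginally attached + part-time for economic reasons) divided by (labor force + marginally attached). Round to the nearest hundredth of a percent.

Broad underutilization rate ≈ 11.11%.

Labor force = 184.82 + 16.26 = 201.08 million.
Numerator = 16.26 + 1.37 + 4.86 = 22.49 million.
Denominator = 201.08 + 1.37 = 202.45 million.
Broad rate = 22.49 / 202.45 = 11.11%.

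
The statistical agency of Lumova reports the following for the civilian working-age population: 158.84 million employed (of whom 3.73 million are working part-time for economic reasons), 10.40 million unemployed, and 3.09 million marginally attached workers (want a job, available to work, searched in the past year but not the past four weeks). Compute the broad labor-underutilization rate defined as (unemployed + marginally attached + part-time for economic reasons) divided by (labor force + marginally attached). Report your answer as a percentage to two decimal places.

Labor force = 158.84 + 10.40 = 169.24 million.
Numerator = 10.40 + 3.09 + 3.73 = 17.22 million.
Denominator = 169.24 + 3.09 = 172.33 million.
Broad rate = 17.22 / 172.33 = 9.99%.

Broad underutilization rate ≈ 9.99%.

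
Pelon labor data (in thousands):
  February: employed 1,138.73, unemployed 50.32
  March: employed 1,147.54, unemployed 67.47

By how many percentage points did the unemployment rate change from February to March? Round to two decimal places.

February: labor force = 1,138.73 + 50.32 = 1,189.05; u = 50.32/1,189.05 = 4.23%.
March: labor force = 1,147.54 + 67.47 = 1,215.01; u = 67.47/1,215.01 = 5.55%.
Change = 5.55% − 4.23% = +1.32 pp.

The unemployment rate changed by +1.32 percentage points.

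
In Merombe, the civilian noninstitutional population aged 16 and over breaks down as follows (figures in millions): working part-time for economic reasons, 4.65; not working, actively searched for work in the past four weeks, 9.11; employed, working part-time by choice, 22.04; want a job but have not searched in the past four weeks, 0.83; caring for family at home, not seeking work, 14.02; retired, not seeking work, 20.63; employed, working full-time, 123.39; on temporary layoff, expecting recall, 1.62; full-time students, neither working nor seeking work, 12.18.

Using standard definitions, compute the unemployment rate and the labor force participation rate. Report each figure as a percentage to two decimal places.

Unemployment rate ≈ 6.67%; labor force participation rate ≈ 77.14%.

Employed = 4.65 + 22.04 + 123.39 = 150.08 million (anyone who worked, including part-time for economic reasons, counts as employed).
Unemployed = 9.11 + 1.62 = 10.73 million (jobless and actively searching, or on temporary layoff).
Labor force = 150.08 + 10.73 = 160.81 million.
Not in labor force = 0.83 + 14.02 + 20.63 + 12.18 = 47.66 million (those not working and not actively searching are outside the labor force — including those who want a job but have given up searching).
Civilian working-age population = 160.81 + 47.66 = 208.47 million.
Unemployment rate = 10.73 / 160.81 = 6.67%.
Labor force participation rate = 160.81 / 208.47 = 77.14%.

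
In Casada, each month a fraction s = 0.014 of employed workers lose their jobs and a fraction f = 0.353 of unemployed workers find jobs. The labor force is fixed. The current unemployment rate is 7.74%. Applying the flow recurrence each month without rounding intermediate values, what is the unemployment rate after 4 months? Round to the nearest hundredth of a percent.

With a fixed labor force, u_{t+1} = u_t + s·(1−u_t) − f·u_t = u_t·(1−s−f) + s.
Here 1−s−f = 0.633 and s = 0.014.
u_1 = 0.077400 × 0.633 + 0.014 = 0.062994.
u_2 = 0.062994 × 0.633 + 0.014 = 0.053875.
u_3 = 0.053875 × 0.633 + 0.014 = 0.048103.
u_4 = 0.048103 × 0.633 + 0.014 = 0.044449.

Unemployment rate after four months ≈ 4.44%.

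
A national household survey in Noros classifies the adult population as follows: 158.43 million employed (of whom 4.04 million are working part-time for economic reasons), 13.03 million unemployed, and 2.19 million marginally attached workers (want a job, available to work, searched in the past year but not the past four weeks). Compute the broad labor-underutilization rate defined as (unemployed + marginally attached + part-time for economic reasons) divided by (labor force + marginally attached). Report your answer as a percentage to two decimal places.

Labor force = 158.43 + 13.03 = 171.46 million.
Numerator = 13.03 + 2.19 + 4.04 = 19.26 million.
Denominator = 171.46 + 2.19 = 173.65 million.
Broad rate = 19.26 / 173.65 = 11.09%.

Broad underutilization rate ≈ 11.09%.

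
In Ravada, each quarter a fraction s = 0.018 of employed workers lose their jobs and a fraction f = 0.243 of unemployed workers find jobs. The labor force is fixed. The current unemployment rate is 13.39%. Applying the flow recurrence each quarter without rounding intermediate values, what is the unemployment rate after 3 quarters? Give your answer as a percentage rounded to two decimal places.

Unemployment rate after three quarters ≈ 9.52%.

With a fixed labor force, u_{t+1} = u_t + s·(1−u_t) − f·u_t = u_t·(1−s−f) + s.
Here 1−s−f = 0.739 and s = 0.018.
u_1 = 0.133900 × 0.739 + 0.018 = 0.116952.
u_2 = 0.116952 × 0.739 + 0.018 = 0.104428.
u_3 = 0.104428 × 0.739 + 0.018 = 0.095172.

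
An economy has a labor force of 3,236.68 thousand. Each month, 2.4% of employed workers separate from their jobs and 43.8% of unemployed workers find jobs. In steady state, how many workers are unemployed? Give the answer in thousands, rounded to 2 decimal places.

About 168.14 thousand are unemployed in steady state.

Steady-state unemployment rate u* = s/(s+f) = 2.4/(2.4+43.8) = 0.051948.
Unemployed = u* × labor force = 0.051948 × 3,236.68 ≈ 168.14 thousand.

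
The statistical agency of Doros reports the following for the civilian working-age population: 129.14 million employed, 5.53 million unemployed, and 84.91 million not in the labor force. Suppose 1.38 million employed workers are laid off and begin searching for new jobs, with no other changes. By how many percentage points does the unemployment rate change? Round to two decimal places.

The unemployment rate changes by +1.02 percentage points.

Initially, labor force = 129.14 + 5.53 = 134.67 million, so u = 5.53/134.67 = 4.11%.
After the change, employed falls and unemployed rises by 1.38; labor force unchanged → E = 127.76, U = 6.91, labor force = 134.67 million.
New unemployment rate = 6.91 / 134.67 = 5.13%.
Change = 5.13% − 4.11% = +1.02 percentage points.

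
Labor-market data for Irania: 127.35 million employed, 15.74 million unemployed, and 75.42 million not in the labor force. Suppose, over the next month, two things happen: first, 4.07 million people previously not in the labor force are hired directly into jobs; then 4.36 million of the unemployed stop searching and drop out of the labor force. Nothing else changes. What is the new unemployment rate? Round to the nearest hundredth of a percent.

Initially, labor force = 127.35 + 15.74 = 143.09 million, so u = 15.74/143.09 = 11.00%.
After the first change, employed and labor force both rise by 4.07; unemployed unchanged → E = 131.42, U = 15.74, labor force = 147.16 million.
After the second change, unemployed and labor force both fall by 4.36 → E = 131.42, U = 11.38, labor force = 142.80 million.
New unemployment rate = 11.38 / 142.80 = 7.97%.

New unemployment rate ≈ 7.97%.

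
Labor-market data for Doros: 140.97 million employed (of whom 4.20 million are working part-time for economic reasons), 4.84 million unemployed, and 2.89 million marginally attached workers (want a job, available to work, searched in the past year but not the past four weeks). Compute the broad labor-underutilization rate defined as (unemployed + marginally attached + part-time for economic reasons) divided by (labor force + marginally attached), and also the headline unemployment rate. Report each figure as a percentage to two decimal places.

Labor force = 140.97 + 4.84 = 145.81 million.
Numerator = 4.84 + 2.89 + 4.20 = 11.93 million.
Denominator = 145.81 + 2.89 = 148.70 million.
Broad rate = 11.93 / 148.70 = 8.02%.
Headline unemployment rate = 4.84 / 145.81 = 3.32%.

Broad underutilization rate ≈ 8.02%; headline unemployment rate ≈ 3.32%.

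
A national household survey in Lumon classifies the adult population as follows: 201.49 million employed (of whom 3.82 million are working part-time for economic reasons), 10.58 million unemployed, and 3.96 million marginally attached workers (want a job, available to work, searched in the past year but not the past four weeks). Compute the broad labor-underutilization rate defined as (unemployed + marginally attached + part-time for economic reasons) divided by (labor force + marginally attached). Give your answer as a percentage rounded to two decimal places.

Broad underutilization rate ≈ 8.50%.

Labor force = 201.49 + 10.58 = 212.07 million.
Numerator = 10.58 + 3.96 + 3.82 = 18.36 million.
Denominator = 212.07 + 3.96 = 216.03 million.
Broad rate = 18.36 / 216.03 = 8.50%.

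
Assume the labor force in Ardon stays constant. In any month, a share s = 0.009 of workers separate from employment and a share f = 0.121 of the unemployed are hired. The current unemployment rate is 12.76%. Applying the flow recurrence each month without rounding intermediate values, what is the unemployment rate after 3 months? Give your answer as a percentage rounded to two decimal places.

Unemployment rate after three months ≈ 10.77%.

With a fixed labor force, u_{t+1} = u_t + s·(1−u_t) − f·u_t = u_t·(1−s−f) + s.
Here 1−s−f = 0.870 and s = 0.009.
u_1 = 0.127600 × 0.870 + 0.009 = 0.120012.
u_2 = 0.120012 × 0.870 + 0.009 = 0.113410.
u_3 = 0.113410 × 0.870 + 0.009 = 0.107667.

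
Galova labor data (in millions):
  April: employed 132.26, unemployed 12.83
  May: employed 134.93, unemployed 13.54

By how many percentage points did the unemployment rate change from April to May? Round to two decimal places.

April: labor force = 132.26 + 12.83 = 145.09; u = 12.83/145.09 = 8.84%.
May: labor force = 134.93 + 13.54 = 148.47; u = 13.54/148.47 = 9.12%.
Change = 9.12% − 8.84% = +0.28 pp.

The unemployment rate changed by +0.28 percentage points.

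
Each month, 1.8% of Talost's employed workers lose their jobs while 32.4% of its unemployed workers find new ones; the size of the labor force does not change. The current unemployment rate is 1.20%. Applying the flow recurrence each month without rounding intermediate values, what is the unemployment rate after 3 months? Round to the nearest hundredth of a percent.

With a fixed labor force, u_{t+1} = u_t + s·(1−u_t) − f·u_t = u_t·(1−s−f) + s.
Here 1−s−f = 0.658 and s = 0.018.
u_1 = 0.012000 × 0.658 + 0.018 = 0.025896.
u_2 = 0.025896 × 0.658 + 0.018 = 0.035040.
u_3 = 0.035040 × 0.658 + 0.018 = 0.041056.

Unemployment rate after three months ≈ 4.11%.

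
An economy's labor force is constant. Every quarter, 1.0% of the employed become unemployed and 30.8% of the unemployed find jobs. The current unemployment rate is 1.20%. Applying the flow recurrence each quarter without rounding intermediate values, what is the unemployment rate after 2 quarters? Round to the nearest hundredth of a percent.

Unemployment rate after two quarters ≈ 2.24%.

With a fixed labor force, u_{t+1} = u_t + s·(1−u_t) − f·u_t = u_t·(1−s−f) + s.
Here 1−s−f = 0.682 and s = 0.010.
u_1 = 0.012000 × 0.682 + 0.010 = 0.018184.
u_2 = 0.018184 × 0.682 + 0.010 = 0.022401.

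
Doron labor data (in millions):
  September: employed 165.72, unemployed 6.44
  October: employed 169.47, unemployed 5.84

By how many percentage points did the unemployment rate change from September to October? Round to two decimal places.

The unemployment rate changed by −0.41 percentage points.

September: labor force = 165.72 + 6.44 = 172.16; u = 6.44/172.16 = 3.74%.
October: labor force = 169.47 + 5.84 = 175.31; u = 5.84/175.31 = 3.33%.
Change = 3.33% − 3.74% = −0.41 pp.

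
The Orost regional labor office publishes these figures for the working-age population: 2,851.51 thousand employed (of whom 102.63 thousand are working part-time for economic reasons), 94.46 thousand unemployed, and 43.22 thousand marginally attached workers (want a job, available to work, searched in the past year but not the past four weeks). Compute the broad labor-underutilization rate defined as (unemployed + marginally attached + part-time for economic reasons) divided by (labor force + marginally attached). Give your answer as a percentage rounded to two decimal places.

Broad underutilization rate ≈ 8.04%.

Labor force = 2,851.51 + 94.46 = 2,945.97 thousand.
Numerator = 94.46 + 43.22 + 102.63 = 240.31 thousand.
Denominator = 2,945.97 + 43.22 = 2,989.19 thousand.
Broad rate = 240.31 / 2,989.19 = 8.04%.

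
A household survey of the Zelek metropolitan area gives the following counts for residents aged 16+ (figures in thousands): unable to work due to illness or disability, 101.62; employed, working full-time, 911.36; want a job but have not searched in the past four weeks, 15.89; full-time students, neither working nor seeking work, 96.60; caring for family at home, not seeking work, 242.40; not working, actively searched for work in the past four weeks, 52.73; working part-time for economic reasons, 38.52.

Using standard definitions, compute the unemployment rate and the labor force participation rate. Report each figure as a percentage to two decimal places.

Employed = 911.36 + 38.52 = 949.88 thousand (anyone who worked, including part-time for economic reasons, counts as employed).
Unemployed = 52.73 thousand.
Labor force = 949.88 + 52.73 = 1,002.61 thousand.
Not in labor force = 101.62 + 15.89 + 96.60 + 242.40 = 456.51 thousand (those not working and not actively searching are outside the labor force — including those who want a job but have given up searching).
Civilian working-age population = 1,002.61 + 456.51 = 1,459.12 thousand.
Unemployment rate = 52.73 / 1,002.61 = 5.26%.
Labor force participation rate = 1,002.61 / 1,459.12 = 68.71%.

Unemployment rate ≈ 5.26%; labor force participation rate ≈ 68.71%.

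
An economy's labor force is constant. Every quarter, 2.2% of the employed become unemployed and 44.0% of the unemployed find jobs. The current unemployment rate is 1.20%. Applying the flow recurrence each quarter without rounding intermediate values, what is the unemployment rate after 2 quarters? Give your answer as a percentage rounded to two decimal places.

Unemployment rate after two quarters ≈ 3.73%.

With a fixed labor force, u_{t+1} = u_t + s·(1−u_t) − f·u_t = u_t·(1−s−f) + s.
Here 1−s−f = 0.538 and s = 0.022.
u_1 = 0.012000 × 0.538 + 0.022 = 0.028456.
u_2 = 0.028456 × 0.538 + 0.022 = 0.037309.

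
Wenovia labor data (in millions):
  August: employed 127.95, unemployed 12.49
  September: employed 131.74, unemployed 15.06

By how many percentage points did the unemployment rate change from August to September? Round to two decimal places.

August: labor force = 127.95 + 12.49 = 140.44; u = 12.49/140.44 = 8.89%.
September: labor force = 131.74 + 15.06 = 146.80; u = 15.06/146.80 = 10.26%.
Change = 10.26% − 8.89% = +1.37 pp.

The unemployment rate changed by +1.37 percentage points.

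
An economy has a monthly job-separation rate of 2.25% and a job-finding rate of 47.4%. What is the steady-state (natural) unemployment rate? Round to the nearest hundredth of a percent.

At steady state the flows balance: s·E = f·U, so U/(E+U) = s/(s+f).
u* = 2.25 / (2.25 + 47.4) = 2.25 / 49.65 = 4.53%.

Steady-state unemployment rate ≈ 4.53%.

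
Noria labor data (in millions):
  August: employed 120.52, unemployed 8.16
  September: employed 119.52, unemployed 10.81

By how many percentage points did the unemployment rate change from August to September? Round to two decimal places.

The unemployment rate changed by +1.95 percentage points.

August: labor force = 120.52 + 8.16 = 128.68; u = 8.16/128.68 = 6.34%.
September: labor force = 119.52 + 10.81 = 130.33; u = 10.81/130.33 = 8.29%.
Change = 8.29% − 6.34% = +1.95 pp.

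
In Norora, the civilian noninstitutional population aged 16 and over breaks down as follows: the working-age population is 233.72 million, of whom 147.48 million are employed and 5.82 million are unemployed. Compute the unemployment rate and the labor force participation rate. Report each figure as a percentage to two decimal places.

Labor force = employed + unemployed = 147.48 + 5.82 = 153.30 million.
Unemployment rate = 5.82 / 153.30 = 3.80%.
Labor force participation rate = 153.30 / 233.72 = 65.59%.

Unemployment rate ≈ 3.80%; labor force participation rate ≈ 65.59%.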